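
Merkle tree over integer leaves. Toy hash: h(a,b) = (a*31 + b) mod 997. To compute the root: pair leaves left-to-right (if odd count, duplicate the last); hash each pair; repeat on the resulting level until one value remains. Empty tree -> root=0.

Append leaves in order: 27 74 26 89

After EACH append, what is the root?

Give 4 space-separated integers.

After append 27 (leaves=[27]):
  L0: [27]
  root=27
After append 74 (leaves=[27, 74]):
  L0: [27, 74]
  L1: h(27,74)=(27*31+74)%997=911 -> [911]
  root=911
After append 26 (leaves=[27, 74, 26]):
  L0: [27, 74, 26]
  L1: h(27,74)=(27*31+74)%997=911 h(26,26)=(26*31+26)%997=832 -> [911, 832]
  L2: h(911,832)=(911*31+832)%997=160 -> [160]
  root=160
After append 89 (leaves=[27, 74, 26, 89]):
  L0: [27, 74, 26, 89]
  L1: h(27,74)=(27*31+74)%997=911 h(26,89)=(26*31+89)%997=895 -> [911, 895]
  L2: h(911,895)=(911*31+895)%997=223 -> [223]
  root=223

Answer: 27 911 160 223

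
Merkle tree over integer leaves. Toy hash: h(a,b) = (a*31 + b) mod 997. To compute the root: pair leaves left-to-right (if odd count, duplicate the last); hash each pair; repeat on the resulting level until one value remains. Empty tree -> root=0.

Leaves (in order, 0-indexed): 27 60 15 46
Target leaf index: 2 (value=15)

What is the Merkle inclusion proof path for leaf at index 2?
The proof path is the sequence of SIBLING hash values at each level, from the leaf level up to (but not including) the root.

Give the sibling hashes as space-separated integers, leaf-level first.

L0 (leaves): [27, 60, 15, 46], target index=2
L1: h(27,60)=(27*31+60)%997=897 [pair 0] h(15,46)=(15*31+46)%997=511 [pair 1] -> [897, 511]
  Sibling for proof at L0: 46
L2: h(897,511)=(897*31+511)%997=402 [pair 0] -> [402]
  Sibling for proof at L1: 897
Root: 402
Proof path (sibling hashes from leaf to root): [46, 897]

Answer: 46 897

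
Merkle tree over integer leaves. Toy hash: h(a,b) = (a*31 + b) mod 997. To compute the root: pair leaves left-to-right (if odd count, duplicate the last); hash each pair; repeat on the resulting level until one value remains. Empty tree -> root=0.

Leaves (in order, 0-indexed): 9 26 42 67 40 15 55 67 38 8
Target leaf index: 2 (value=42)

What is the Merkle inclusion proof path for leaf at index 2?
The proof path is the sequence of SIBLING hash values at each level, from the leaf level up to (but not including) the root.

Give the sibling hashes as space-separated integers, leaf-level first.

L0 (leaves): [9, 26, 42, 67, 40, 15, 55, 67, 38, 8], target index=2
L1: h(9,26)=(9*31+26)%997=305 [pair 0] h(42,67)=(42*31+67)%997=372 [pair 1] h(40,15)=(40*31+15)%997=258 [pair 2] h(55,67)=(55*31+67)%997=775 [pair 3] h(38,8)=(38*31+8)%997=189 [pair 4] -> [305, 372, 258, 775, 189]
  Sibling for proof at L0: 67
L2: h(305,372)=(305*31+372)%997=854 [pair 0] h(258,775)=(258*31+775)%997=797 [pair 1] h(189,189)=(189*31+189)%997=66 [pair 2] -> [854, 797, 66]
  Sibling for proof at L1: 305
L3: h(854,797)=(854*31+797)%997=352 [pair 0] h(66,66)=(66*31+66)%997=118 [pair 1] -> [352, 118]
  Sibling for proof at L2: 797
L4: h(352,118)=(352*31+118)%997=63 [pair 0] -> [63]
  Sibling for proof at L3: 118
Root: 63
Proof path (sibling hashes from leaf to root): [67, 305, 797, 118]

Answer: 67 305 797 118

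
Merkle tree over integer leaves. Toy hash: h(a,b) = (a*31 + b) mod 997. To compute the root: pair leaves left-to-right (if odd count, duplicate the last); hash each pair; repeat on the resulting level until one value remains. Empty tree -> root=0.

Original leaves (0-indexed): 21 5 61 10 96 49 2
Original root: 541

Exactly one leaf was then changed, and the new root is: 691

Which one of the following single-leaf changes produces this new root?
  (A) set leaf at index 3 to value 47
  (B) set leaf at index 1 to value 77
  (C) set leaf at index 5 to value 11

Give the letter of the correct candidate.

Original leaves: [21, 5, 61, 10, 96, 49, 2]
Target new root: 691
Try each candidate change and compute the resulting root:
Candidate A: set leaf[3] = 47 -> leaves = [21, 5, 61, 47, 96, 49, 2]
  L0: [21, 5, 61, 47, 96, 49, 2]
  L1: h(21,5)=(21*31+5)%997=656 h(61,47)=(61*31+47)%997=941 h(96,49)=(96*31+49)%997=34 h(2,2)=(2*31+2)%997=64 -> [656, 941, 34, 64]
  L2: h(656,941)=(656*31+941)%997=340 h(34,64)=(34*31+64)%997=121 -> [340, 121]
  L3: h(340,121)=(340*31+121)%997=691 -> [691]
  root = 691 == target 691  ** MATCH **
Candidate B: set leaf[1] = 77 -> leaves = [21, 77, 61, 10, 96, 49, 2]
  L0: [21, 77, 61, 10, 96, 49, 2]
  L1: h(21,77)=(21*31+77)%997=728 h(61,10)=(61*31+10)%997=904 h(96,49)=(96*31+49)%997=34 h(2,2)=(2*31+2)%997=64 -> [728, 904, 34, 64]
  L2: h(728,904)=(728*31+904)%997=541 h(34,64)=(34*31+64)%997=121 -> [541, 121]
  L3: h(541,121)=(541*31+121)%997=940 -> [940]
  root = 940 != target 691
Candidate C: set leaf[5] = 11 -> leaves = [21, 5, 61, 10, 96, 11, 2]
  L0: [21, 5, 61, 10, 96, 11, 2]
  L1: h(21,5)=(21*31+5)%997=656 h(61,10)=(61*31+10)%997=904 h(96,11)=(96*31+11)%997=993 h(2,2)=(2*31+2)%997=64 -> [656, 904, 993, 64]
  L2: h(656,904)=(656*31+904)%997=303 h(993,64)=(993*31+64)%997=937 -> [303, 937]
  L3: h(303,937)=(303*31+937)%997=360 -> [360]
  root = 360 != target 691
Candidate A produces the target root.

Answer: A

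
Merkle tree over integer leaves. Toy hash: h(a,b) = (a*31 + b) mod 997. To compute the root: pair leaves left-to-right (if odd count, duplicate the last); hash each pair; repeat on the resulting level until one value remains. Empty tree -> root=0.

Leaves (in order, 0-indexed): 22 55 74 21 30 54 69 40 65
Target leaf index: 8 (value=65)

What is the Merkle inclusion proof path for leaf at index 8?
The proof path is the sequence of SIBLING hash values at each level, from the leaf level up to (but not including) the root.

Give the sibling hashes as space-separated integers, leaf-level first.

L0 (leaves): [22, 55, 74, 21, 30, 54, 69, 40, 65], target index=8
L1: h(22,55)=(22*31+55)%997=737 [pair 0] h(74,21)=(74*31+21)%997=321 [pair 1] h(30,54)=(30*31+54)%997=984 [pair 2] h(69,40)=(69*31+40)%997=185 [pair 3] h(65,65)=(65*31+65)%997=86 [pair 4] -> [737, 321, 984, 185, 86]
  Sibling for proof at L0: 65
L2: h(737,321)=(737*31+321)%997=237 [pair 0] h(984,185)=(984*31+185)%997=779 [pair 1] h(86,86)=(86*31+86)%997=758 [pair 2] -> [237, 779, 758]
  Sibling for proof at L1: 86
L3: h(237,779)=(237*31+779)%997=150 [pair 0] h(758,758)=(758*31+758)%997=328 [pair 1] -> [150, 328]
  Sibling for proof at L2: 758
L4: h(150,328)=(150*31+328)%997=990 [pair 0] -> [990]
  Sibling for proof at L3: 150
Root: 990
Proof path (sibling hashes from leaf to root): [65, 86, 758, 150]

Answer: 65 86 758 150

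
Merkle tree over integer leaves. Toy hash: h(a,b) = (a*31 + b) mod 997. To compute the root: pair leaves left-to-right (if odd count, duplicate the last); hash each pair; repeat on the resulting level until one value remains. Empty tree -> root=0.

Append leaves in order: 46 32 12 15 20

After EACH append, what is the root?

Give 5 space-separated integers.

Answer: 46 461 717 720 926

Derivation:
After append 46 (leaves=[46]):
  L0: [46]
  root=46
After append 32 (leaves=[46, 32]):
  L0: [46, 32]
  L1: h(46,32)=(46*31+32)%997=461 -> [461]
  root=461
After append 12 (leaves=[46, 32, 12]):
  L0: [46, 32, 12]
  L1: h(46,32)=(46*31+32)%997=461 h(12,12)=(12*31+12)%997=384 -> [461, 384]
  L2: h(461,384)=(461*31+384)%997=717 -> [717]
  root=717
After append 15 (leaves=[46, 32, 12, 15]):
  L0: [46, 32, 12, 15]
  L1: h(46,32)=(46*31+32)%997=461 h(12,15)=(12*31+15)%997=387 -> [461, 387]
  L2: h(461,387)=(461*31+387)%997=720 -> [720]
  root=720
After append 20 (leaves=[46, 32, 12, 15, 20]):
  L0: [46, 32, 12, 15, 20]
  L1: h(46,32)=(46*31+32)%997=461 h(12,15)=(12*31+15)%997=387 h(20,20)=(20*31+20)%997=640 -> [461, 387, 640]
  L2: h(461,387)=(461*31+387)%997=720 h(640,640)=(640*31+640)%997=540 -> [720, 540]
  L3: h(720,540)=(720*31+540)%997=926 -> [926]
  root=926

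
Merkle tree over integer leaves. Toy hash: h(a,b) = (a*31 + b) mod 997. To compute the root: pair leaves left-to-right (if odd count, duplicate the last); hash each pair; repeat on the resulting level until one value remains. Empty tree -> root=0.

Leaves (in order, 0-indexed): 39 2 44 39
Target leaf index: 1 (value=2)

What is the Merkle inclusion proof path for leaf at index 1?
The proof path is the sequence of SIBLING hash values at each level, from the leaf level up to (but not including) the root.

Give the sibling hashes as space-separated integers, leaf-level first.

L0 (leaves): [39, 2, 44, 39], target index=1
L1: h(39,2)=(39*31+2)%997=214 [pair 0] h(44,39)=(44*31+39)%997=406 [pair 1] -> [214, 406]
  Sibling for proof at L0: 39
L2: h(214,406)=(214*31+406)%997=61 [pair 0] -> [61]
  Sibling for proof at L1: 406
Root: 61
Proof path (sibling hashes from leaf to root): [39, 406]

Answer: 39 406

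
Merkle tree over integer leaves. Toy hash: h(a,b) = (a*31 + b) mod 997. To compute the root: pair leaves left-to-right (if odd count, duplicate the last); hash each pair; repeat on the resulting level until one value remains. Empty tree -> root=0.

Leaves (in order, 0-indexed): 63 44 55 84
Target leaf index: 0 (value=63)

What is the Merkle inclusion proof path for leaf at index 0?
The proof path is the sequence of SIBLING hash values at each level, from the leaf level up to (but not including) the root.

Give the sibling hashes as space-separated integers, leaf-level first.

L0 (leaves): [63, 44, 55, 84], target index=0
L1: h(63,44)=(63*31+44)%997=3 [pair 0] h(55,84)=(55*31+84)%997=792 [pair 1] -> [3, 792]
  Sibling for proof at L0: 44
L2: h(3,792)=(3*31+792)%997=885 [pair 0] -> [885]
  Sibling for proof at L1: 792
Root: 885
Proof path (sibling hashes from leaf to root): [44, 792]

Answer: 44 792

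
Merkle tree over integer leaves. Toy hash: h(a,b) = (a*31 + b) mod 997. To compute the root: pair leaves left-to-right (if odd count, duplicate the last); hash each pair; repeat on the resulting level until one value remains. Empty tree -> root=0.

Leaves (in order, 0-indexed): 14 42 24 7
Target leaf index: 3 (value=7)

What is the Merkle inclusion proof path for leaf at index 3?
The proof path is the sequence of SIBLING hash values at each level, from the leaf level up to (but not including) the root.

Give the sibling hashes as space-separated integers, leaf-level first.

L0 (leaves): [14, 42, 24, 7], target index=3
L1: h(14,42)=(14*31+42)%997=476 [pair 0] h(24,7)=(24*31+7)%997=751 [pair 1] -> [476, 751]
  Sibling for proof at L0: 24
L2: h(476,751)=(476*31+751)%997=552 [pair 0] -> [552]
  Sibling for proof at L1: 476
Root: 552
Proof path (sibling hashes from leaf to root): [24, 476]

Answer: 24 476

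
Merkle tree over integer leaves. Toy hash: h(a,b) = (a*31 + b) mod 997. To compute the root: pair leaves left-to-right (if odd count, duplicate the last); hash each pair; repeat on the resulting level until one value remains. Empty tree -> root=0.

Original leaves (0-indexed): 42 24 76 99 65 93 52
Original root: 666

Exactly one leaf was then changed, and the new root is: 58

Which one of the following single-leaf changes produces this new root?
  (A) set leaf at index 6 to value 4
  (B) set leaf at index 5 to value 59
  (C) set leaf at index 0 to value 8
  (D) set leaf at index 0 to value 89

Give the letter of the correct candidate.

Answer: D

Derivation:
Original leaves: [42, 24, 76, 99, 65, 93, 52]
Target new root: 58
Try each candidate change and compute the resulting root:
Candidate A: set leaf[6] = 4 -> leaves = [42, 24, 76, 99, 65, 93, 4]
  L0: [42, 24, 76, 99, 65, 93, 4]
  L1: h(42,24)=(42*31+24)%997=329 h(76,99)=(76*31+99)%997=461 h(65,93)=(65*31+93)%997=114 h(4,4)=(4*31+4)%997=128 -> [329, 461, 114, 128]
  L2: h(329,461)=(329*31+461)%997=690 h(114,128)=(114*31+128)%997=671 -> [690, 671]
  L3: h(690,671)=(690*31+671)%997=127 -> [127]
  root = 127 != target 58
Candidate B: set leaf[5] = 59 -> leaves = [42, 24, 76, 99, 65, 59, 52]
  L0: [42, 24, 76, 99, 65, 59, 52]
  L1: h(42,24)=(42*31+24)%997=329 h(76,99)=(76*31+99)%997=461 h(65,59)=(65*31+59)%997=80 h(52,52)=(52*31+52)%997=667 -> [329, 461, 80, 667]
  L2: h(329,461)=(329*31+461)%997=690 h(80,667)=(80*31+667)%997=156 -> [690, 156]
  L3: h(690,156)=(690*31+156)%997=609 -> [609]
  root = 609 != target 58
Candidate C: set leaf[0] = 8 -> leaves = [8, 24, 76, 99, 65, 93, 52]
  L0: [8, 24, 76, 99, 65, 93, 52]
  L1: h(8,24)=(8*31+24)%997=272 h(76,99)=(76*31+99)%997=461 h(65,93)=(65*31+93)%997=114 h(52,52)=(52*31+52)%997=667 -> [272, 461, 114, 667]
  L2: h(272,461)=(272*31+461)%997=917 h(114,667)=(114*31+667)%997=213 -> [917, 213]
  L3: h(917,213)=(917*31+213)%997=724 -> [724]
  root = 724 != target 58
Candidate D: set leaf[0] = 89 -> leaves = [89, 24, 76, 99, 65, 93, 52]
  L0: [89, 24, 76, 99, 65, 93, 52]
  L1: h(89,24)=(89*31+24)%997=789 h(76,99)=(76*31+99)%997=461 h(65,93)=(65*31+93)%997=114 h(52,52)=(52*31+52)%997=667 -> [789, 461, 114, 667]
  L2: h(789,461)=(789*31+461)%997=992 h(114,667)=(114*31+667)%997=213 -> [992, 213]
  L3: h(992,213)=(992*31+213)%997=58 -> [58]
  root = 58 == target 58  ** MATCH **
Candidate D produces the target root.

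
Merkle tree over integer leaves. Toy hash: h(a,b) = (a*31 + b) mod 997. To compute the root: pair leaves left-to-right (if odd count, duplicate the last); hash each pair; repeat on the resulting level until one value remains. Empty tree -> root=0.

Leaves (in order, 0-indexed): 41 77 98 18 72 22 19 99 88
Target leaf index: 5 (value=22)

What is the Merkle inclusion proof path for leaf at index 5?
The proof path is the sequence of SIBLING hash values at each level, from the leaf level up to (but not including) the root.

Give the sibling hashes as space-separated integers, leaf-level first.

Answer: 72 688 976 260

Derivation:
L0 (leaves): [41, 77, 98, 18, 72, 22, 19, 99, 88], target index=5
L1: h(41,77)=(41*31+77)%997=351 [pair 0] h(98,18)=(98*31+18)%997=65 [pair 1] h(72,22)=(72*31+22)%997=260 [pair 2] h(19,99)=(19*31+99)%997=688 [pair 3] h(88,88)=(88*31+88)%997=822 [pair 4] -> [351, 65, 260, 688, 822]
  Sibling for proof at L0: 72
L2: h(351,65)=(351*31+65)%997=976 [pair 0] h(260,688)=(260*31+688)%997=772 [pair 1] h(822,822)=(822*31+822)%997=382 [pair 2] -> [976, 772, 382]
  Sibling for proof at L1: 688
L3: h(976,772)=(976*31+772)%997=121 [pair 0] h(382,382)=(382*31+382)%997=260 [pair 1] -> [121, 260]
  Sibling for proof at L2: 976
L4: h(121,260)=(121*31+260)%997=23 [pair 0] -> [23]
  Sibling for proof at L3: 260
Root: 23
Proof path (sibling hashes from leaf to root): [72, 688, 976, 260]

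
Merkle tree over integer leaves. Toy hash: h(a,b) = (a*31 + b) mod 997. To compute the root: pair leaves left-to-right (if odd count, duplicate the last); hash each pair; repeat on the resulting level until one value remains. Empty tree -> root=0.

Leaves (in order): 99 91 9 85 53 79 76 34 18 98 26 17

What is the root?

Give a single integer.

L0: [99, 91, 9, 85, 53, 79, 76, 34, 18, 98, 26, 17]
L1: h(99,91)=(99*31+91)%997=169 h(9,85)=(9*31+85)%997=364 h(53,79)=(53*31+79)%997=725 h(76,34)=(76*31+34)%997=396 h(18,98)=(18*31+98)%997=656 h(26,17)=(26*31+17)%997=823 -> [169, 364, 725, 396, 656, 823]
L2: h(169,364)=(169*31+364)%997=618 h(725,396)=(725*31+396)%997=937 h(656,823)=(656*31+823)%997=222 -> [618, 937, 222]
L3: h(618,937)=(618*31+937)%997=155 h(222,222)=(222*31+222)%997=125 -> [155, 125]
L4: h(155,125)=(155*31+125)%997=942 -> [942]

Answer: 942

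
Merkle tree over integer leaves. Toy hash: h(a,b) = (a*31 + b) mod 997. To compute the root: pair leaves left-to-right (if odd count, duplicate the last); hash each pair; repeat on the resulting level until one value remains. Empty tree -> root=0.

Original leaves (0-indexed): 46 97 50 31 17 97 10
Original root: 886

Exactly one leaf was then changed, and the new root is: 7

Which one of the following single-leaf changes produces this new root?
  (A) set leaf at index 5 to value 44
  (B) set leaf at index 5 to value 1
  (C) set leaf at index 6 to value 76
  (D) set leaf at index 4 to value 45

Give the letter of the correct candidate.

Original leaves: [46, 97, 50, 31, 17, 97, 10]
Target new root: 7
Try each candidate change and compute the resulting root:
Candidate A: set leaf[5] = 44 -> leaves = [46, 97, 50, 31, 17, 44, 10]
  L0: [46, 97, 50, 31, 17, 44, 10]
  L1: h(46,97)=(46*31+97)%997=526 h(50,31)=(50*31+31)%997=584 h(17,44)=(17*31+44)%997=571 h(10,10)=(10*31+10)%997=320 -> [526, 584, 571, 320]
  L2: h(526,584)=(526*31+584)%997=938 h(571,320)=(571*31+320)%997=75 -> [938, 75]
  L3: h(938,75)=(938*31+75)%997=240 -> [240]
  root = 240 != target 7
Candidate B: set leaf[5] = 1 -> leaves = [46, 97, 50, 31, 17, 1, 10]
  L0: [46, 97, 50, 31, 17, 1, 10]
  L1: h(46,97)=(46*31+97)%997=526 h(50,31)=(50*31+31)%997=584 h(17,1)=(17*31+1)%997=528 h(10,10)=(10*31+10)%997=320 -> [526, 584, 528, 320]
  L2: h(526,584)=(526*31+584)%997=938 h(528,320)=(528*31+320)%997=736 -> [938, 736]
  L3: h(938,736)=(938*31+736)%997=901 -> [901]
  root = 901 != target 7
Candidate C: set leaf[6] = 76 -> leaves = [46, 97, 50, 31, 17, 97, 76]
  L0: [46, 97, 50, 31, 17, 97, 76]
  L1: h(46,97)=(46*31+97)%997=526 h(50,31)=(50*31+31)%997=584 h(17,97)=(17*31+97)%997=624 h(76,76)=(76*31+76)%997=438 -> [526, 584, 624, 438]
  L2: h(526,584)=(526*31+584)%997=938 h(624,438)=(624*31+438)%997=839 -> [938, 839]
  L3: h(938,839)=(938*31+839)%997=7 -> [7]
  root = 7 == target 7  ** MATCH **
Candidate D: set leaf[4] = 45 -> leaves = [46, 97, 50, 31, 45, 97, 10]
  L0: [46, 97, 50, 31, 45, 97, 10]
  L1: h(46,97)=(46*31+97)%997=526 h(50,31)=(50*31+31)%997=584 h(45,97)=(45*31+97)%997=495 h(10,10)=(10*31+10)%997=320 -> [526, 584, 495, 320]
  L2: h(526,584)=(526*31+584)%997=938 h(495,320)=(495*31+320)%997=710 -> [938, 710]
  L3: h(938,710)=(938*31+710)%997=875 -> [875]
  root = 875 != target 7
Candidate C produces the target root.

Answer: C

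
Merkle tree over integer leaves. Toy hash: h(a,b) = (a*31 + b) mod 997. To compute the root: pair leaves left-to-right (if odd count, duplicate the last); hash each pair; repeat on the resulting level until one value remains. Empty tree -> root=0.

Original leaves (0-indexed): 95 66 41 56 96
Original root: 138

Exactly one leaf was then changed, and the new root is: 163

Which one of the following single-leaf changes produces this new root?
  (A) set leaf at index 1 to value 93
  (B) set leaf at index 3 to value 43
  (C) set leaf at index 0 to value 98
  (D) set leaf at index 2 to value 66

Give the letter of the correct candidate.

Original leaves: [95, 66, 41, 56, 96]
Target new root: 163
Try each candidate change and compute the resulting root:
Candidate A: set leaf[1] = 93 -> leaves = [95, 93, 41, 56, 96]
  L0: [95, 93, 41, 56, 96]
  L1: h(95,93)=(95*31+93)%997=47 h(41,56)=(41*31+56)%997=330 h(96,96)=(96*31+96)%997=81 -> [47, 330, 81]
  L2: h(47,330)=(47*31+330)%997=790 h(81,81)=(81*31+81)%997=598 -> [790, 598]
  L3: h(790,598)=(790*31+598)%997=163 -> [163]
  root = 163 == target 163  ** MATCH **
Candidate B: set leaf[3] = 43 -> leaves = [95, 66, 41, 43, 96]
  L0: [95, 66, 41, 43, 96]
  L1: h(95,66)=(95*31+66)%997=20 h(41,43)=(41*31+43)%997=317 h(96,96)=(96*31+96)%997=81 -> [20, 317, 81]
  L2: h(20,317)=(20*31+317)%997=937 h(81,81)=(81*31+81)%997=598 -> [937, 598]
  L3: h(937,598)=(937*31+598)%997=732 -> [732]
  root = 732 != target 163
Candidate C: set leaf[0] = 98 -> leaves = [98, 66, 41, 56, 96]
  L0: [98, 66, 41, 56, 96]
  L1: h(98,66)=(98*31+66)%997=113 h(41,56)=(41*31+56)%997=330 h(96,96)=(96*31+96)%997=81 -> [113, 330, 81]
  L2: h(113,330)=(113*31+330)%997=842 h(81,81)=(81*31+81)%997=598 -> [842, 598]
  L3: h(842,598)=(842*31+598)%997=778 -> [778]
  root = 778 != target 163
Candidate D: set leaf[2] = 66 -> leaves = [95, 66, 66, 56, 96]
  L0: [95, 66, 66, 56, 96]
  L1: h(95,66)=(95*31+66)%997=20 h(66,56)=(66*31+56)%997=108 h(96,96)=(96*31+96)%997=81 -> [20, 108, 81]
  L2: h(20,108)=(20*31+108)%997=728 h(81,81)=(81*31+81)%997=598 -> [728, 598]
  L3: h(728,598)=(728*31+598)%997=235 -> [235]
  root = 235 != target 163
Candidate A produces the target root.

Answer: A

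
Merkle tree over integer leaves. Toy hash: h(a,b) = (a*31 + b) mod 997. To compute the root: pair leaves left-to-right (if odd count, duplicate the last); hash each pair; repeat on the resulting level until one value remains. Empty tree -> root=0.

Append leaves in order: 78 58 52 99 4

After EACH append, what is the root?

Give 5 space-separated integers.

Answer: 78 482 654 701 902

Derivation:
After append 78 (leaves=[78]):
  L0: [78]
  root=78
After append 58 (leaves=[78, 58]):
  L0: [78, 58]
  L1: h(78,58)=(78*31+58)%997=482 -> [482]
  root=482
After append 52 (leaves=[78, 58, 52]):
  L0: [78, 58, 52]
  L1: h(78,58)=(78*31+58)%997=482 h(52,52)=(52*31+52)%997=667 -> [482, 667]
  L2: h(482,667)=(482*31+667)%997=654 -> [654]
  root=654
After append 99 (leaves=[78, 58, 52, 99]):
  L0: [78, 58, 52, 99]
  L1: h(78,58)=(78*31+58)%997=482 h(52,99)=(52*31+99)%997=714 -> [482, 714]
  L2: h(482,714)=(482*31+714)%997=701 -> [701]
  root=701
After append 4 (leaves=[78, 58, 52, 99, 4]):
  L0: [78, 58, 52, 99, 4]
  L1: h(78,58)=(78*31+58)%997=482 h(52,99)=(52*31+99)%997=714 h(4,4)=(4*31+4)%997=128 -> [482, 714, 128]
  L2: h(482,714)=(482*31+714)%997=701 h(128,128)=(128*31+128)%997=108 -> [701, 108]
  L3: h(701,108)=(701*31+108)%997=902 -> [902]
  root=902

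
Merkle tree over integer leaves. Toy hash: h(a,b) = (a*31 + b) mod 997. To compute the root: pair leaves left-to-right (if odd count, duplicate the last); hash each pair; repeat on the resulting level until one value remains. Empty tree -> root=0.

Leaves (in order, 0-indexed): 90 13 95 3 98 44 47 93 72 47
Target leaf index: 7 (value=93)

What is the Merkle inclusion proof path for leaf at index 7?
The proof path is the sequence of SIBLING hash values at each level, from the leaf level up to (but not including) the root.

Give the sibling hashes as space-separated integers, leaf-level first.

L0 (leaves): [90, 13, 95, 3, 98, 44, 47, 93, 72, 47], target index=7
L1: h(90,13)=(90*31+13)%997=809 [pair 0] h(95,3)=(95*31+3)%997=954 [pair 1] h(98,44)=(98*31+44)%997=91 [pair 2] h(47,93)=(47*31+93)%997=553 [pair 3] h(72,47)=(72*31+47)%997=285 [pair 4] -> [809, 954, 91, 553, 285]
  Sibling for proof at L0: 47
L2: h(809,954)=(809*31+954)%997=111 [pair 0] h(91,553)=(91*31+553)%997=383 [pair 1] h(285,285)=(285*31+285)%997=147 [pair 2] -> [111, 383, 147]
  Sibling for proof at L1: 91
L3: h(111,383)=(111*31+383)%997=833 [pair 0] h(147,147)=(147*31+147)%997=716 [pair 1] -> [833, 716]
  Sibling for proof at L2: 111
L4: h(833,716)=(833*31+716)%997=617 [pair 0] -> [617]
  Sibling for proof at L3: 716
Root: 617
Proof path (sibling hashes from leaf to root): [47, 91, 111, 716]

Answer: 47 91 111 716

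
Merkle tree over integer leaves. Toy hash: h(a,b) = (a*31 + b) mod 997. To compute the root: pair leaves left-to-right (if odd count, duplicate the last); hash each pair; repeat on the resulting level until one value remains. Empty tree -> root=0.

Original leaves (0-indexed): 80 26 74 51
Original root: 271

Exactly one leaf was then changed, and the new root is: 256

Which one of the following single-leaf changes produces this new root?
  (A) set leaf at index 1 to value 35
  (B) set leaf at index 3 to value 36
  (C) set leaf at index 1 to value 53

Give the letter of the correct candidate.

Answer: B

Derivation:
Original leaves: [80, 26, 74, 51]
Target new root: 256
Try each candidate change and compute the resulting root:
Candidate A: set leaf[1] = 35 -> leaves = [80, 35, 74, 51]
  L0: [80, 35, 74, 51]
  L1: h(80,35)=(80*31+35)%997=521 h(74,51)=(74*31+51)%997=351 -> [521, 351]
  L2: h(521,351)=(521*31+351)%997=550 -> [550]
  root = 550 != target 256
Candidate B: set leaf[3] = 36 -> leaves = [80, 26, 74, 36]
  L0: [80, 26, 74, 36]
  L1: h(80,26)=(80*31+26)%997=512 h(74,36)=(74*31+36)%997=336 -> [512, 336]
  L2: h(512,336)=(512*31+336)%997=256 -> [256]
  root = 256 == target 256  ** MATCH **
Candidate C: set leaf[1] = 53 -> leaves = [80, 53, 74, 51]
  L0: [80, 53, 74, 51]
  L1: h(80,53)=(80*31+53)%997=539 h(74,51)=(74*31+51)%997=351 -> [539, 351]
  L2: h(539,351)=(539*31+351)%997=111 -> [111]
  root = 111 != target 256
Candidate B produces the target root.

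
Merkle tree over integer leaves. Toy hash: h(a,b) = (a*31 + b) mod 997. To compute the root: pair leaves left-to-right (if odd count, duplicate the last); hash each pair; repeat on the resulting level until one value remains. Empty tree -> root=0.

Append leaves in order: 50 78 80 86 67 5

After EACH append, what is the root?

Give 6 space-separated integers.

After append 50 (leaves=[50]):
  L0: [50]
  root=50
After append 78 (leaves=[50, 78]):
  L0: [50, 78]
  L1: h(50,78)=(50*31+78)%997=631 -> [631]
  root=631
After append 80 (leaves=[50, 78, 80]):
  L0: [50, 78, 80]
  L1: h(50,78)=(50*31+78)%997=631 h(80,80)=(80*31+80)%997=566 -> [631, 566]
  L2: h(631,566)=(631*31+566)%997=187 -> [187]
  root=187
After append 86 (leaves=[50, 78, 80, 86]):
  L0: [50, 78, 80, 86]
  L1: h(50,78)=(50*31+78)%997=631 h(80,86)=(80*31+86)%997=572 -> [631, 572]
  L2: h(631,572)=(631*31+572)%997=193 -> [193]
  root=193
After append 67 (leaves=[50, 78, 80, 86, 67]):
  L0: [50, 78, 80, 86, 67]
  L1: h(50,78)=(50*31+78)%997=631 h(80,86)=(80*31+86)%997=572 h(67,67)=(67*31+67)%997=150 -> [631, 572, 150]
  L2: h(631,572)=(631*31+572)%997=193 h(150,150)=(150*31+150)%997=812 -> [193, 812]
  L3: h(193,812)=(193*31+812)%997=813 -> [813]
  root=813
After append 5 (leaves=[50, 78, 80, 86, 67, 5]):
  L0: [50, 78, 80, 86, 67, 5]
  L1: h(50,78)=(50*31+78)%997=631 h(80,86)=(80*31+86)%997=572 h(67,5)=(67*31+5)%997=88 -> [631, 572, 88]
  L2: h(631,572)=(631*31+572)%997=193 h(88,88)=(88*31+88)%997=822 -> [193, 822]
  L3: h(193,822)=(193*31+822)%997=823 -> [823]
  root=823

Answer: 50 631 187 193 813 823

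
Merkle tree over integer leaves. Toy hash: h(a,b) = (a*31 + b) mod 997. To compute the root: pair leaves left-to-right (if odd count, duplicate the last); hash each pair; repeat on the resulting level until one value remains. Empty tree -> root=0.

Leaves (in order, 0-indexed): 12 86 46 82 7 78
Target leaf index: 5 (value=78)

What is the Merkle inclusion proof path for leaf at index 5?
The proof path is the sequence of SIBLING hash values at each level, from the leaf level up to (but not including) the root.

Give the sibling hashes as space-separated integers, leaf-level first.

L0 (leaves): [12, 86, 46, 82, 7, 78], target index=5
L1: h(12,86)=(12*31+86)%997=458 [pair 0] h(46,82)=(46*31+82)%997=511 [pair 1] h(7,78)=(7*31+78)%997=295 [pair 2] -> [458, 511, 295]
  Sibling for proof at L0: 7
L2: h(458,511)=(458*31+511)%997=751 [pair 0] h(295,295)=(295*31+295)%997=467 [pair 1] -> [751, 467]
  Sibling for proof at L1: 295
L3: h(751,467)=(751*31+467)%997=817 [pair 0] -> [817]
  Sibling for proof at L2: 751
Root: 817
Proof path (sibling hashes from leaf to root): [7, 295, 751]

Answer: 7 295 751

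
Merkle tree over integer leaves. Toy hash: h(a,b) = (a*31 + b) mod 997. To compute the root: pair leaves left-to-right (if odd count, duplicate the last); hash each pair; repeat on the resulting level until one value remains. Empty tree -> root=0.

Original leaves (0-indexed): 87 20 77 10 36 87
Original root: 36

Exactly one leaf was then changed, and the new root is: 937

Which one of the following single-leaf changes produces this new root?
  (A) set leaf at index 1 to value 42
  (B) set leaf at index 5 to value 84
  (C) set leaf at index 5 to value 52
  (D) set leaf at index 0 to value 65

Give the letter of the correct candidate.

Original leaves: [87, 20, 77, 10, 36, 87]
Target new root: 937
Try each candidate change and compute the resulting root:
Candidate A: set leaf[1] = 42 -> leaves = [87, 42, 77, 10, 36, 87]
  L0: [87, 42, 77, 10, 36, 87]
  L1: h(87,42)=(87*31+42)%997=745 h(77,10)=(77*31+10)%997=403 h(36,87)=(36*31+87)%997=206 -> [745, 403, 206]
  L2: h(745,403)=(745*31+403)%997=567 h(206,206)=(206*31+206)%997=610 -> [567, 610]
  L3: h(567,610)=(567*31+610)%997=241 -> [241]
  root = 241 != target 937
Candidate B: set leaf[5] = 84 -> leaves = [87, 20, 77, 10, 36, 84]
  L0: [87, 20, 77, 10, 36, 84]
  L1: h(87,20)=(87*31+20)%997=723 h(77,10)=(77*31+10)%997=403 h(36,84)=(36*31+84)%997=203 -> [723, 403, 203]
  L2: h(723,403)=(723*31+403)%997=882 h(203,203)=(203*31+203)%997=514 -> [882, 514]
  L3: h(882,514)=(882*31+514)%997=937 -> [937]
  root = 937 == target 937  ** MATCH **
Candidate C: set leaf[5] = 52 -> leaves = [87, 20, 77, 10, 36, 52]
  L0: [87, 20, 77, 10, 36, 52]
  L1: h(87,20)=(87*31+20)%997=723 h(77,10)=(77*31+10)%997=403 h(36,52)=(36*31+52)%997=171 -> [723, 403, 171]
  L2: h(723,403)=(723*31+403)%997=882 h(171,171)=(171*31+171)%997=487 -> [882, 487]
  L3: h(882,487)=(882*31+487)%997=910 -> [910]
  root = 910 != target 937
Candidate D: set leaf[0] = 65 -> leaves = [65, 20, 77, 10, 36, 87]
  L0: [65, 20, 77, 10, 36, 87]
  L1: h(65,20)=(65*31+20)%997=41 h(77,10)=(77*31+10)%997=403 h(36,87)=(36*31+87)%997=206 -> [41, 403, 206]
  L2: h(41,403)=(41*31+403)%997=677 h(206,206)=(206*31+206)%997=610 -> [677, 610]
  L3: h(677,610)=(677*31+610)%997=660 -> [660]
  root = 660 != target 937
Candidate B produces the target root.

Answer: B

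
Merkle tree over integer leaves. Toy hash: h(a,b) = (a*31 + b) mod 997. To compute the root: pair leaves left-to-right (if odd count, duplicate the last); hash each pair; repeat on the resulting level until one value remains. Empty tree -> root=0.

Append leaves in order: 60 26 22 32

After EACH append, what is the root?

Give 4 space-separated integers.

After append 60 (leaves=[60]):
  L0: [60]
  root=60
After append 26 (leaves=[60, 26]):
  L0: [60, 26]
  L1: h(60,26)=(60*31+26)%997=889 -> [889]
  root=889
After append 22 (leaves=[60, 26, 22]):
  L0: [60, 26, 22]
  L1: h(60,26)=(60*31+26)%997=889 h(22,22)=(22*31+22)%997=704 -> [889, 704]
  L2: h(889,704)=(889*31+704)%997=347 -> [347]
  root=347
After append 32 (leaves=[60, 26, 22, 32]):
  L0: [60, 26, 22, 32]
  L1: h(60,26)=(60*31+26)%997=889 h(22,32)=(22*31+32)%997=714 -> [889, 714]
  L2: h(889,714)=(889*31+714)%997=357 -> [357]
  root=357

Answer: 60 889 347 357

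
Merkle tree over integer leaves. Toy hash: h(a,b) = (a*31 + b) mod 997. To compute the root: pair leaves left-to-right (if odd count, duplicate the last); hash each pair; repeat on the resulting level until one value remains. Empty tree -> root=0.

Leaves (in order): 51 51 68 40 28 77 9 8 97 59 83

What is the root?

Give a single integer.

L0: [51, 51, 68, 40, 28, 77, 9, 8, 97, 59, 83]
L1: h(51,51)=(51*31+51)%997=635 h(68,40)=(68*31+40)%997=154 h(28,77)=(28*31+77)%997=945 h(9,8)=(9*31+8)%997=287 h(97,59)=(97*31+59)%997=75 h(83,83)=(83*31+83)%997=662 -> [635, 154, 945, 287, 75, 662]
L2: h(635,154)=(635*31+154)%997=896 h(945,287)=(945*31+287)%997=669 h(75,662)=(75*31+662)%997=993 -> [896, 669, 993]
L3: h(896,669)=(896*31+669)%997=529 h(993,993)=(993*31+993)%997=869 -> [529, 869]
L4: h(529,869)=(529*31+869)%997=319 -> [319]

Answer: 319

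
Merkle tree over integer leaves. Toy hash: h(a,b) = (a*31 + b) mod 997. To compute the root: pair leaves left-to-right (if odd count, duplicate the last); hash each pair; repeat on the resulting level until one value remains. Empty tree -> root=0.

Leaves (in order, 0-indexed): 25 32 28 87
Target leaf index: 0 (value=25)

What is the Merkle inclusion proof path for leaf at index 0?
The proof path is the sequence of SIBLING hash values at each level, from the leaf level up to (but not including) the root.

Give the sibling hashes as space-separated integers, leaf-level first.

L0 (leaves): [25, 32, 28, 87], target index=0
L1: h(25,32)=(25*31+32)%997=807 [pair 0] h(28,87)=(28*31+87)%997=955 [pair 1] -> [807, 955]
  Sibling for proof at L0: 32
L2: h(807,955)=(807*31+955)%997=50 [pair 0] -> [50]
  Sibling for proof at L1: 955
Root: 50
Proof path (sibling hashes from leaf to root): [32, 955]

Answer: 32 955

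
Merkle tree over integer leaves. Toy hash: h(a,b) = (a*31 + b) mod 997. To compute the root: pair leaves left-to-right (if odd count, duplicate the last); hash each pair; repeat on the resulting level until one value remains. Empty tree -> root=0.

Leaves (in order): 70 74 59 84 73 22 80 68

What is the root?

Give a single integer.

L0: [70, 74, 59, 84, 73, 22, 80, 68]
L1: h(70,74)=(70*31+74)%997=250 h(59,84)=(59*31+84)%997=916 h(73,22)=(73*31+22)%997=291 h(80,68)=(80*31+68)%997=554 -> [250, 916, 291, 554]
L2: h(250,916)=(250*31+916)%997=690 h(291,554)=(291*31+554)%997=602 -> [690, 602]
L3: h(690,602)=(690*31+602)%997=58 -> [58]

Answer: 58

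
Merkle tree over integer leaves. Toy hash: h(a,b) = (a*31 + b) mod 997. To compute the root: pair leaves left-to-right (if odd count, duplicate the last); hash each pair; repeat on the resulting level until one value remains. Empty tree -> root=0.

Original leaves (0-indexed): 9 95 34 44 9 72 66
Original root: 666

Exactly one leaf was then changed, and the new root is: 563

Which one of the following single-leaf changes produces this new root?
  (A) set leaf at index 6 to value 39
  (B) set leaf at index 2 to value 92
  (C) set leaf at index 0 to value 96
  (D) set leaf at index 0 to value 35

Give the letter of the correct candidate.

Original leaves: [9, 95, 34, 44, 9, 72, 66]
Target new root: 563
Try each candidate change and compute the resulting root:
Candidate A: set leaf[6] = 39 -> leaves = [9, 95, 34, 44, 9, 72, 39]
  L0: [9, 95, 34, 44, 9, 72, 39]
  L1: h(9,95)=(9*31+95)%997=374 h(34,44)=(34*31+44)%997=101 h(9,72)=(9*31+72)%997=351 h(39,39)=(39*31+39)%997=251 -> [374, 101, 351, 251]
  L2: h(374,101)=(374*31+101)%997=728 h(351,251)=(351*31+251)%997=165 -> [728, 165]
  L3: h(728,165)=(728*31+165)%997=799 -> [799]
  root = 799 != target 563
Candidate B: set leaf[2] = 92 -> leaves = [9, 95, 92, 44, 9, 72, 66]
  L0: [9, 95, 92, 44, 9, 72, 66]
  L1: h(9,95)=(9*31+95)%997=374 h(92,44)=(92*31+44)%997=902 h(9,72)=(9*31+72)%997=351 h(66,66)=(66*31+66)%997=118 -> [374, 902, 351, 118]
  L2: h(374,902)=(374*31+902)%997=532 h(351,118)=(351*31+118)%997=32 -> [532, 32]
  L3: h(532,32)=(532*31+32)%997=572 -> [572]
  root = 572 != target 563
Candidate C: set leaf[0] = 96 -> leaves = [96, 95, 34, 44, 9, 72, 66]
  L0: [96, 95, 34, 44, 9, 72, 66]
  L1: h(96,95)=(96*31+95)%997=80 h(34,44)=(34*31+44)%997=101 h(9,72)=(9*31+72)%997=351 h(66,66)=(66*31+66)%997=118 -> [80, 101, 351, 118]
  L2: h(80,101)=(80*31+101)%997=587 h(351,118)=(351*31+118)%997=32 -> [587, 32]
  L3: h(587,32)=(587*31+32)%997=283 -> [283]
  root = 283 != target 563
Candidate D: set leaf[0] = 35 -> leaves = [35, 95, 34, 44, 9, 72, 66]
  L0: [35, 95, 34, 44, 9, 72, 66]
  L1: h(35,95)=(35*31+95)%997=183 h(34,44)=(34*31+44)%997=101 h(9,72)=(9*31+72)%997=351 h(66,66)=(66*31+66)%997=118 -> [183, 101, 351, 118]
  L2: h(183,101)=(183*31+101)%997=789 h(351,118)=(351*31+118)%997=32 -> [789, 32]
  L3: h(789,32)=(789*31+32)%997=563 -> [563]
  root = 563 == target 563  ** MATCH **
Candidate D produces the target root.

Answer: D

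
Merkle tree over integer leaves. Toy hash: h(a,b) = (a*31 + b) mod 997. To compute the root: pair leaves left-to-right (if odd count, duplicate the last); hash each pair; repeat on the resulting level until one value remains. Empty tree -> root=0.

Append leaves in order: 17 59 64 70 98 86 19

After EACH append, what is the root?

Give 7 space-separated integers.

Answer: 17 586 274 280 359 972 450

Derivation:
After append 17 (leaves=[17]):
  L0: [17]
  root=17
After append 59 (leaves=[17, 59]):
  L0: [17, 59]
  L1: h(17,59)=(17*31+59)%997=586 -> [586]
  root=586
After append 64 (leaves=[17, 59, 64]):
  L0: [17, 59, 64]
  L1: h(17,59)=(17*31+59)%997=586 h(64,64)=(64*31+64)%997=54 -> [586, 54]
  L2: h(586,54)=(586*31+54)%997=274 -> [274]
  root=274
After append 70 (leaves=[17, 59, 64, 70]):
  L0: [17, 59, 64, 70]
  L1: h(17,59)=(17*31+59)%997=586 h(64,70)=(64*31+70)%997=60 -> [586, 60]
  L2: h(586,60)=(586*31+60)%997=280 -> [280]
  root=280
After append 98 (leaves=[17, 59, 64, 70, 98]):
  L0: [17, 59, 64, 70, 98]
  L1: h(17,59)=(17*31+59)%997=586 h(64,70)=(64*31+70)%997=60 h(98,98)=(98*31+98)%997=145 -> [586, 60, 145]
  L2: h(586,60)=(586*31+60)%997=280 h(145,145)=(145*31+145)%997=652 -> [280, 652]
  L3: h(280,652)=(280*31+652)%997=359 -> [359]
  root=359
After append 86 (leaves=[17, 59, 64, 70, 98, 86]):
  L0: [17, 59, 64, 70, 98, 86]
  L1: h(17,59)=(17*31+59)%997=586 h(64,70)=(64*31+70)%997=60 h(98,86)=(98*31+86)%997=133 -> [586, 60, 133]
  L2: h(586,60)=(586*31+60)%997=280 h(133,133)=(133*31+133)%997=268 -> [280, 268]
  L3: h(280,268)=(280*31+268)%997=972 -> [972]
  root=972
After append 19 (leaves=[17, 59, 64, 70, 98, 86, 19]):
  L0: [17, 59, 64, 70, 98, 86, 19]
  L1: h(17,59)=(17*31+59)%997=586 h(64,70)=(64*31+70)%997=60 h(98,86)=(98*31+86)%997=133 h(19,19)=(19*31+19)%997=608 -> [586, 60, 133, 608]
  L2: h(586,60)=(586*31+60)%997=280 h(133,608)=(133*31+608)%997=743 -> [280, 743]
  L3: h(280,743)=(280*31+743)%997=450 -> [450]
  root=450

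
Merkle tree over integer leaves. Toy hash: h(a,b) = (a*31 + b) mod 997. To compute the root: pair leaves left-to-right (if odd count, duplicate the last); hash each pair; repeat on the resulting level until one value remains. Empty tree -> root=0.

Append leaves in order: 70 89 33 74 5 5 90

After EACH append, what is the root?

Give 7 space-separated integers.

After append 70 (leaves=[70]):
  L0: [70]
  root=70
After append 89 (leaves=[70, 89]):
  L0: [70, 89]
  L1: h(70,89)=(70*31+89)%997=265 -> [265]
  root=265
After append 33 (leaves=[70, 89, 33]):
  L0: [70, 89, 33]
  L1: h(70,89)=(70*31+89)%997=265 h(33,33)=(33*31+33)%997=59 -> [265, 59]
  L2: h(265,59)=(265*31+59)%997=298 -> [298]
  root=298
After append 74 (leaves=[70, 89, 33, 74]):
  L0: [70, 89, 33, 74]
  L1: h(70,89)=(70*31+89)%997=265 h(33,74)=(33*31+74)%997=100 -> [265, 100]
  L2: h(265,100)=(265*31+100)%997=339 -> [339]
  root=339
After append 5 (leaves=[70, 89, 33, 74, 5]):
  L0: [70, 89, 33, 74, 5]
  L1: h(70,89)=(70*31+89)%997=265 h(33,74)=(33*31+74)%997=100 h(5,5)=(5*31+5)%997=160 -> [265, 100, 160]
  L2: h(265,100)=(265*31+100)%997=339 h(160,160)=(160*31+160)%997=135 -> [339, 135]
  L3: h(339,135)=(339*31+135)%997=674 -> [674]
  root=674
After append 5 (leaves=[70, 89, 33, 74, 5, 5]):
  L0: [70, 89, 33, 74, 5, 5]
  L1: h(70,89)=(70*31+89)%997=265 h(33,74)=(33*31+74)%997=100 h(5,5)=(5*31+5)%997=160 -> [265, 100, 160]
  L2: h(265,100)=(265*31+100)%997=339 h(160,160)=(160*31+160)%997=135 -> [339, 135]
  L3: h(339,135)=(339*31+135)%997=674 -> [674]
  root=674
After append 90 (leaves=[70, 89, 33, 74, 5, 5, 90]):
  L0: [70, 89, 33, 74, 5, 5, 90]
  L1: h(70,89)=(70*31+89)%997=265 h(33,74)=(33*31+74)%997=100 h(5,5)=(5*31+5)%997=160 h(90,90)=(90*31+90)%997=886 -> [265, 100, 160, 886]
  L2: h(265,100)=(265*31+100)%997=339 h(160,886)=(160*31+886)%997=861 -> [339, 861]
  L3: h(339,861)=(339*31+861)%997=403 -> [403]
  root=403

Answer: 70 265 298 339 674 674 403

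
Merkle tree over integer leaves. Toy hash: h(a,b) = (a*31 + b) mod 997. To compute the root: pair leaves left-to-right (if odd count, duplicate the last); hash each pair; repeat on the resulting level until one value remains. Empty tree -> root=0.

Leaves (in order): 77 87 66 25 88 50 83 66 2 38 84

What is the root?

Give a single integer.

Answer: 446

Derivation:
L0: [77, 87, 66, 25, 88, 50, 83, 66, 2, 38, 84]
L1: h(77,87)=(77*31+87)%997=480 h(66,25)=(66*31+25)%997=77 h(88,50)=(88*31+50)%997=784 h(83,66)=(83*31+66)%997=645 h(2,38)=(2*31+38)%997=100 h(84,84)=(84*31+84)%997=694 -> [480, 77, 784, 645, 100, 694]
L2: h(480,77)=(480*31+77)%997=2 h(784,645)=(784*31+645)%997=24 h(100,694)=(100*31+694)%997=803 -> [2, 24, 803]
L3: h(2,24)=(2*31+24)%997=86 h(803,803)=(803*31+803)%997=771 -> [86, 771]
L4: h(86,771)=(86*31+771)%997=446 -> [446]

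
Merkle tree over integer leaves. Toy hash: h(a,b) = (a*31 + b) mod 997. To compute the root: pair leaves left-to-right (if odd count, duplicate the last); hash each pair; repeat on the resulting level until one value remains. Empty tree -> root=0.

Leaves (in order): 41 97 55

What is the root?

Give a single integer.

L0: [41, 97, 55]
L1: h(41,97)=(41*31+97)%997=371 h(55,55)=(55*31+55)%997=763 -> [371, 763]
L2: h(371,763)=(371*31+763)%997=300 -> [300]

Answer: 300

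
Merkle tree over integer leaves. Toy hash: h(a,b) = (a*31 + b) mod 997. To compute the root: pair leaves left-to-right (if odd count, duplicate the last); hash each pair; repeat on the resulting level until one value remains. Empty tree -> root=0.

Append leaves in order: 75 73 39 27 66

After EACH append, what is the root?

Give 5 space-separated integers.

Answer: 75 404 811 799 629

Derivation:
After append 75 (leaves=[75]):
  L0: [75]
  root=75
After append 73 (leaves=[75, 73]):
  L0: [75, 73]
  L1: h(75,73)=(75*31+73)%997=404 -> [404]
  root=404
After append 39 (leaves=[75, 73, 39]):
  L0: [75, 73, 39]
  L1: h(75,73)=(75*31+73)%997=404 h(39,39)=(39*31+39)%997=251 -> [404, 251]
  L2: h(404,251)=(404*31+251)%997=811 -> [811]
  root=811
After append 27 (leaves=[75, 73, 39, 27]):
  L0: [75, 73, 39, 27]
  L1: h(75,73)=(75*31+73)%997=404 h(39,27)=(39*31+27)%997=239 -> [404, 239]
  L2: h(404,239)=(404*31+239)%997=799 -> [799]
  root=799
After append 66 (leaves=[75, 73, 39, 27, 66]):
  L0: [75, 73, 39, 27, 66]
  L1: h(75,73)=(75*31+73)%997=404 h(39,27)=(39*31+27)%997=239 h(66,66)=(66*31+66)%997=118 -> [404, 239, 118]
  L2: h(404,239)=(404*31+239)%997=799 h(118,118)=(118*31+118)%997=785 -> [799, 785]
  L3: h(799,785)=(799*31+785)%997=629 -> [629]
  root=629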